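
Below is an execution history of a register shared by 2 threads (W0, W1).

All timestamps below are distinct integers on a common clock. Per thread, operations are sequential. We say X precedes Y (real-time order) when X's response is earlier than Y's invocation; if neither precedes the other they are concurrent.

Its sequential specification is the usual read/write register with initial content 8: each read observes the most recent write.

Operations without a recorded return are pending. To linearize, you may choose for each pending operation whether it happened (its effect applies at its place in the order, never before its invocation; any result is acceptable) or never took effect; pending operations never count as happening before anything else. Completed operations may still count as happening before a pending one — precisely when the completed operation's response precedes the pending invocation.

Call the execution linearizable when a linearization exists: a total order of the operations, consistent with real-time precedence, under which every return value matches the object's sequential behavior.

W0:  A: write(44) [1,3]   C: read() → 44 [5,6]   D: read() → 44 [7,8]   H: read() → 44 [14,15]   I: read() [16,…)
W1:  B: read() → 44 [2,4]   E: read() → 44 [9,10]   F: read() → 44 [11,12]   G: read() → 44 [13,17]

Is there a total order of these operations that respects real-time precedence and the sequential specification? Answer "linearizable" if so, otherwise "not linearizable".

linearizable

one valid linearization: A, B, C, D, E, F, G, H
step 1: A write(44) — value 44
step 2: B read() → 44 — value 44
step 3: C read() → 44 — value 44
step 4: D read() → 44 — value 44
step 5: E read() → 44 — value 44
step 6: F read() → 44 — value 44
step 7: G read() → 44 — value 44
step 8: H read() → 44 — value 44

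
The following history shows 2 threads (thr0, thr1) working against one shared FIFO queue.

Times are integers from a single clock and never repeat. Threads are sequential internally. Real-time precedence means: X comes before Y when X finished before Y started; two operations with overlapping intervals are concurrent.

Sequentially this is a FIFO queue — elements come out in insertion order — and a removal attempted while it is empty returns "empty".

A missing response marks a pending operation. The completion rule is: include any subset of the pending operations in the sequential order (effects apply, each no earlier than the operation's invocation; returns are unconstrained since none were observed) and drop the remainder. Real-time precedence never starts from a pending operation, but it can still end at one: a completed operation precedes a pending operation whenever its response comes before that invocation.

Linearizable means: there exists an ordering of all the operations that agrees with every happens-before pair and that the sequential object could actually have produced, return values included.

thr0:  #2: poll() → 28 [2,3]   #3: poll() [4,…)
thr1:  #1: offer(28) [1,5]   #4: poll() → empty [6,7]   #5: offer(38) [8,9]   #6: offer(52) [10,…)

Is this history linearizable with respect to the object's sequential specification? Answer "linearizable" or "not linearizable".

one valid linearization: #1, #2, #3, #4, #5
step 1: #1 offer(28) — queue <28>
step 2: #2 poll() → 28 — queue <>
step 3: #3 poll() (pending, included) — queue <>
step 4: #4 poll() → empty — queue <>
step 5: #5 offer(38) — queue <38>

linearizable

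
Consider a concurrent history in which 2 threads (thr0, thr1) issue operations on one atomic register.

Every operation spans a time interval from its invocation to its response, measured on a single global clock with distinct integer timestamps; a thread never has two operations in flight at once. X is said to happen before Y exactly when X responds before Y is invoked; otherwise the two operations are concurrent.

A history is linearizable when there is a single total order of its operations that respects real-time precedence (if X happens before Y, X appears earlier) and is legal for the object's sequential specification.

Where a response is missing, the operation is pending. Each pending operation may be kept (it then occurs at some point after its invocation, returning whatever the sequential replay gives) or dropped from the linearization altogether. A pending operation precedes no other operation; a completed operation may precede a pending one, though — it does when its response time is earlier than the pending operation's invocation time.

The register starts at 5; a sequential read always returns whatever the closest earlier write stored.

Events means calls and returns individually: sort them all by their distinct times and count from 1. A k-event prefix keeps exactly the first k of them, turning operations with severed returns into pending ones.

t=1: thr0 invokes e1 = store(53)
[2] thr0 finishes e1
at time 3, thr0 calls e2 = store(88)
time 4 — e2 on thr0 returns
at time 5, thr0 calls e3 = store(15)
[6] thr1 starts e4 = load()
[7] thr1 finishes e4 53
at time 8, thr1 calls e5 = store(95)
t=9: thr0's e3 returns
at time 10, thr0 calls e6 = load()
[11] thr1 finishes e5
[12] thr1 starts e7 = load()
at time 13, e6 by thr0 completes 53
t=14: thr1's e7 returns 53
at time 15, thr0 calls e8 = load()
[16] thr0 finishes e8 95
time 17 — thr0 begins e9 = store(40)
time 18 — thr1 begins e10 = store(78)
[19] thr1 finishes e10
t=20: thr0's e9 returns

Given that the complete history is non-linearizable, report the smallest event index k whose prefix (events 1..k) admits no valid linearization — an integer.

events 1..6 are linearizable; a witness order is e1, e2:
step 1: e1 store(53) — value 53
step 2: e2 store(88) — value 88
adding event 7 (e4 responds at 7) leaves no legal real-time order
completion choices over the 1 pending operation (e3) were checked; none helps
take e1, e2, e4 (pending dropped): step 3 already fails, because e4 load() → 53 cannot occur there

7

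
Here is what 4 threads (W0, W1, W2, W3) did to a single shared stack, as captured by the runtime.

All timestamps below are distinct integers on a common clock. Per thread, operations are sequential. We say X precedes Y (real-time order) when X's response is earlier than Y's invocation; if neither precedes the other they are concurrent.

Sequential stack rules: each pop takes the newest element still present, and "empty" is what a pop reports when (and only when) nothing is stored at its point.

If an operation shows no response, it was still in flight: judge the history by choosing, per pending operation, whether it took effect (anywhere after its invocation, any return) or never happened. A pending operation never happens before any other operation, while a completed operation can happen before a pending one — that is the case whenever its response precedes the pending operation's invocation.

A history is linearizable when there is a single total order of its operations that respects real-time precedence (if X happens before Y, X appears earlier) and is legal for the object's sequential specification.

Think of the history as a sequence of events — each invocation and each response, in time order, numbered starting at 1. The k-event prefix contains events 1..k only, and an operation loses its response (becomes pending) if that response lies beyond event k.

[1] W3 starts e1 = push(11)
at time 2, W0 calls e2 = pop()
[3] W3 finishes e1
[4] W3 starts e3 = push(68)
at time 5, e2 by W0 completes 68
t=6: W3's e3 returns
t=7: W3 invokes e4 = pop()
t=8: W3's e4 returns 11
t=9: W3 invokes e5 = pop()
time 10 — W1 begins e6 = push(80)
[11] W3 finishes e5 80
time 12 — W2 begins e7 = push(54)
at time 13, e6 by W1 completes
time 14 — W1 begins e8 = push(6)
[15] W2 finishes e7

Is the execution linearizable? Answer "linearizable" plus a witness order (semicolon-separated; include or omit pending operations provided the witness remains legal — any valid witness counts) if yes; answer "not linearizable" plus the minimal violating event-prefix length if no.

linearizable — witness: e1; e3; e2; e4; e6; e5; e7

after step 1 (e1 push(11)): stack <11>
after step 2 (e3 push(68)): stack <11,68>
after step 3 (e2 pop() → 68): stack <11>
after step 4 (e4 pop() → 11): stack <>
after step 5 (e6 push(80)): stack <80>
after step 6 (e5 pop() → 80): stack <>
after step 7 (e7 push(54)): stack <54>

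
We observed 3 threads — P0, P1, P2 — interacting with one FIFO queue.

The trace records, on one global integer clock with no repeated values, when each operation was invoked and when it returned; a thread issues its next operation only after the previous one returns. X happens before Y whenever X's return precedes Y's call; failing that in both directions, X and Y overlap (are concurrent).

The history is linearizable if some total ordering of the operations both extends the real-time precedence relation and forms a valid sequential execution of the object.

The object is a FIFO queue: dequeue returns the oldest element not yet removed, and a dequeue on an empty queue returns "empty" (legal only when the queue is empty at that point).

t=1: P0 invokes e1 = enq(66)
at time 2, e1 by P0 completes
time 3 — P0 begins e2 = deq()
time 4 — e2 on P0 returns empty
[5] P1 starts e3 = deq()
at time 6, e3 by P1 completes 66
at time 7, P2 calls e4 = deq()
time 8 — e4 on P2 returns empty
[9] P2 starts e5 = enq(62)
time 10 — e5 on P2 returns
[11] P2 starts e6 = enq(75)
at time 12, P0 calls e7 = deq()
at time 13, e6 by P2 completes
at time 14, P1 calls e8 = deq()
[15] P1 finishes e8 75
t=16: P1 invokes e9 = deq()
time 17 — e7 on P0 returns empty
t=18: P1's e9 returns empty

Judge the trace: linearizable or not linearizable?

not linearizable

already the first 4 events (up to e2's response at time 4) admit no linearization; the first 3 still do
exactly one order of the 2 completed ops respects real time; the FIFO queue replay fails
for example e1, e2 fails at step 2: e2 deq() → empty is not legal there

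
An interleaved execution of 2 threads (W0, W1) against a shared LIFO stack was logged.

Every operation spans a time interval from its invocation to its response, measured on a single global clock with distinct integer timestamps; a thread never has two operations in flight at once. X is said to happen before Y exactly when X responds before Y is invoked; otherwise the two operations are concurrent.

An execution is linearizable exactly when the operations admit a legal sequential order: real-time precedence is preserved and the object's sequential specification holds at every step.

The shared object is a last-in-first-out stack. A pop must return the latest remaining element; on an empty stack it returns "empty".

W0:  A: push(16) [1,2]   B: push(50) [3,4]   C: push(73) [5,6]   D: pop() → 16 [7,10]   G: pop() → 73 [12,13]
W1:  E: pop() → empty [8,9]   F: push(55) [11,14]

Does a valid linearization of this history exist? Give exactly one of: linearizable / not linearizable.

not linearizable

the violation lands at event 9, E's response at time 9: events 1..8 linearize, events 1..9 do not
exactly one order of the 4 completed ops respects real time; the LIFO stack replay fails
including or dropping the 1 pending operation (D) in any combination fails
sample order A, B, C, E (pending dropped) stalls at step 4 — E pop() → empty has no legal effect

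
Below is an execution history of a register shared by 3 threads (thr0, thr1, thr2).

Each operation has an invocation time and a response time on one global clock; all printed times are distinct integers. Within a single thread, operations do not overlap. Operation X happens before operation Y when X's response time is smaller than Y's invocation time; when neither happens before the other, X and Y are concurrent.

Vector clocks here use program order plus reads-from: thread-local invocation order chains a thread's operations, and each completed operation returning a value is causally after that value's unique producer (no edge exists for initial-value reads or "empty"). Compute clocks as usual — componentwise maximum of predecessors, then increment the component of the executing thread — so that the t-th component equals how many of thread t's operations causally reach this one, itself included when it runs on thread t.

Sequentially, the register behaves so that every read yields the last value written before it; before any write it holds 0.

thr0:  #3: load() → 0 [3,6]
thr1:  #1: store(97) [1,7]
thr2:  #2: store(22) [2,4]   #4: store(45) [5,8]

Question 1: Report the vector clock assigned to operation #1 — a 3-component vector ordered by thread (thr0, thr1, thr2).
#2, invoked 2, has no incoming edges; only thr2's bump applies → (0, 0, 1)
#1, invoked 1, has no incoming edges; only thr1's bump applies → (0, 1, 0)
#3, invoked 3, has no incoming edges; only thr0's bump applies → (1, 0, 0)
#4, invoked 5, takes VC(#2)=(0, 0, 1) under max, adds 1 for thr2 → (0, 0, 2)
target: VC(#1) = (0, 1, 0)

(0, 1, 0)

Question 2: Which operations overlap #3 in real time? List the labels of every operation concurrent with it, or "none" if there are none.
#3 spans [3,6]; an op avoiding the whole window 3..6 is ordered, any other is concurrent
#1 [1,7]: concurrent
#2 [2,4]: concurrent
#4 [5,8]: concurrent

#1, #2, #4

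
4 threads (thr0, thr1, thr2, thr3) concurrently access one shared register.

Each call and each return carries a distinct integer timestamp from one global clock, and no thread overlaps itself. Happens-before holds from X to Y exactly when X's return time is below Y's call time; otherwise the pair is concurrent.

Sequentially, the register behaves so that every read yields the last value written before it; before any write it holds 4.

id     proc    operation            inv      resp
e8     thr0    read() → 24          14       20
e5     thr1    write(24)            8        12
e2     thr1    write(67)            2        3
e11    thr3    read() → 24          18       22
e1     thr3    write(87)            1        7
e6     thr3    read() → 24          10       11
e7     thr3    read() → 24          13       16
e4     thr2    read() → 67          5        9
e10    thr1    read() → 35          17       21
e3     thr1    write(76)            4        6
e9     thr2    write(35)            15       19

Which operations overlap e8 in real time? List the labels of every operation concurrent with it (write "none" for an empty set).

concurrent with e8 ([14,20]): every op whose interval crosses 14..20
e1 [1,7]: before
e2 [2,3]: before
e3 [4,6]: before
e4 [5,9]: before
e5 [8,12]: before
e6 [10,11]: before
e7 [13,16]: concurrent
e9 [15,19]: concurrent
e10 [17,21]: concurrent
e11 [18,22]: concurrent

e10, e11, e7, e9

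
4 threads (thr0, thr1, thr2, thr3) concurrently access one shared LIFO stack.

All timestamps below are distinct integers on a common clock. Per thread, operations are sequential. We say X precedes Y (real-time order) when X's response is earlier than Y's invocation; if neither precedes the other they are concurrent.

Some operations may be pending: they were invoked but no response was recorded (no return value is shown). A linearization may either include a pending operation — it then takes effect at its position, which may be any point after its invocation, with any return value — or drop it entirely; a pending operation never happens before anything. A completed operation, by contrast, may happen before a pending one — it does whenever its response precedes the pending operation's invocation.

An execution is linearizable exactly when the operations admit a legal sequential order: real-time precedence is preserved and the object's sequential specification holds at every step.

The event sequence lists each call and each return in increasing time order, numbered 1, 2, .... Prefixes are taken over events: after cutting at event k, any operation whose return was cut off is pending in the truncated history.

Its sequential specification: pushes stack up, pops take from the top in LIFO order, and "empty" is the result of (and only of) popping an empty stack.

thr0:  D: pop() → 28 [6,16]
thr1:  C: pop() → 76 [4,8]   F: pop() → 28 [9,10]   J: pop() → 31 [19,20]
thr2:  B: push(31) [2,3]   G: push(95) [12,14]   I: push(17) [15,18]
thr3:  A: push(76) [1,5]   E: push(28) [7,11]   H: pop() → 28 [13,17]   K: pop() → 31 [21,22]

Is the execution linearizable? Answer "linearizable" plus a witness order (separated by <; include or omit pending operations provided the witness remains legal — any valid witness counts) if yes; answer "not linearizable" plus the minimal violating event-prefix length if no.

cut after 15 events: linearizable; cut after 16 events (D responds, time 16): not linearizable
real-time-consistent orders of the 7 completed operations: 38 — all fail the LIFO stack replay
completion choices over the 2 pending operations (H, I) were checked; none helps
for example A, B, C, D, E, F, G (pending dropped) fails at step 3: C pop() → 76 is not legal there
for example A, B, C, D, F, E, G (pending dropped) fails at step 3: C pop() → 76 is not legal there

not linearizable — minimal violating prefix: 16 events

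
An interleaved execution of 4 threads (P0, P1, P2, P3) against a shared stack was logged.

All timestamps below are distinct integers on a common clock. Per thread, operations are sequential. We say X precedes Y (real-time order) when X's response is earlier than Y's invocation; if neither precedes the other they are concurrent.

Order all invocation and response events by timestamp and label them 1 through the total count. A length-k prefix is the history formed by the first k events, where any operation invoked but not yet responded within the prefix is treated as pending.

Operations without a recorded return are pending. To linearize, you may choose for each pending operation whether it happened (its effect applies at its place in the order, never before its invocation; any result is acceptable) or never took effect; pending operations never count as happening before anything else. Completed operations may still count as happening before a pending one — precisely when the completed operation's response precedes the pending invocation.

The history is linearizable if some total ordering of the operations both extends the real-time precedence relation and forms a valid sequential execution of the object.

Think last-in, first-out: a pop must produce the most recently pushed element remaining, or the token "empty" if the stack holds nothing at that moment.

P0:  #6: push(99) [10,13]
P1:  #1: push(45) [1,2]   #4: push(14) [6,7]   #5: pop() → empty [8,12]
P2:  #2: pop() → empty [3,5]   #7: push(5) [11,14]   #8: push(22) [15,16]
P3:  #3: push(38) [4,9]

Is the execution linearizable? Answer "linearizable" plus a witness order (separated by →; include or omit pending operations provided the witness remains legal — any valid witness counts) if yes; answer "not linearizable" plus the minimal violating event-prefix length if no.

not linearizable — minimal violating prefix: 5 events

already the first 5 events (up to #2's response at time 5) admit no linearization; the first 4 still do
a single order respects real time; the 2 completed stack operations fail replay along it
no completion choice of the 1 pending operation (#3) rescues it — every subset was tried
e.g. #1, #2 (pending dropped): illegal at step 2, since #2 pop() → empty cannot apply there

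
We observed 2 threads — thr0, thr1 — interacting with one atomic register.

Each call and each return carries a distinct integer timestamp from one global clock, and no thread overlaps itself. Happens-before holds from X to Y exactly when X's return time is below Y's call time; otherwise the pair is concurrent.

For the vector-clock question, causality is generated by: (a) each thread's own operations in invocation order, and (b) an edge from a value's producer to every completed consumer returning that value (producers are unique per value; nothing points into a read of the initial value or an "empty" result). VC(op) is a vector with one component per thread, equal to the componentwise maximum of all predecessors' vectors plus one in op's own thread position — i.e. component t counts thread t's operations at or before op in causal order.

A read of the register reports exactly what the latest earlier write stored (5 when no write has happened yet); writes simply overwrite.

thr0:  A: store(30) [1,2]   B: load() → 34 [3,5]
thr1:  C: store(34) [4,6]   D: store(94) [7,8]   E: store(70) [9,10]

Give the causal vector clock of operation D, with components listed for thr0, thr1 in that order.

(0, 2)

C (invocation 4): nothing precedes it; thr1's component alone gives (0, 1)
A (invocation 1): nothing precedes it; thr0's component alone gives (1, 0)
from VC(C)=(0, 1), D (invoked 7) maxes components and bumps thr1 → (0, 2)
from VC(D)=(0, 2), E (invoked 9) maxes components and bumps thr1 → (0, 3)
from VC(A)=(1, 0), VC(C)=(0, 1), B (invoked 3) maxes components and bumps thr0 → (2, 1)
target: VC(D) = (0, 2)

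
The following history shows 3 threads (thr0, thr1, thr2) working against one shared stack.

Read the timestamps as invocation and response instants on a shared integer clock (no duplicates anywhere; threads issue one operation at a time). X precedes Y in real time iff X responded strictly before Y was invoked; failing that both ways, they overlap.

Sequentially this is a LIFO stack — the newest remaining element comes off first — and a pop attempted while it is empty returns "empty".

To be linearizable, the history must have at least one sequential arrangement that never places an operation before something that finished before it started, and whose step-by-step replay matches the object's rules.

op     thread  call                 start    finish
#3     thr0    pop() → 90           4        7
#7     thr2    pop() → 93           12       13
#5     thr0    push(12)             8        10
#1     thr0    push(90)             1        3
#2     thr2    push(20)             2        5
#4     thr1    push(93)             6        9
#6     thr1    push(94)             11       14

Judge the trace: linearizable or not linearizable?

linearizable

witness order: #1, #3, #2, #5, #4, #7, #6
1. #1 push(90), leaving stack <90>
2. #3 pop() → 90, leaving stack <>
3. #2 push(20), leaving stack <20>
4. #5 push(12), leaving stack <20,12>
5. #4 push(93), leaving stack <20,12,93>
6. #7 pop() → 93, leaving stack <20,12>
7. #6 push(94), leaving stack <20,12,94>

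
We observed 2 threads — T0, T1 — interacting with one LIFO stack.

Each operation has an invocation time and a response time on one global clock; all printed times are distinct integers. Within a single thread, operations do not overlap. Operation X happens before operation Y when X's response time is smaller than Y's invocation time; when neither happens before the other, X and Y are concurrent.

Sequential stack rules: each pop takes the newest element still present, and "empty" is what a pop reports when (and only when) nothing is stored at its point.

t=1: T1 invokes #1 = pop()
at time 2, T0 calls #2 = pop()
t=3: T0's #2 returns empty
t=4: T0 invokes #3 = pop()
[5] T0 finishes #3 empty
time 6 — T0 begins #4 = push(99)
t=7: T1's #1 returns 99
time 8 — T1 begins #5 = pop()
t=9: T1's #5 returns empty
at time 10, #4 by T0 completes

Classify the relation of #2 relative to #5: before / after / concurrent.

before

#2 spans [2,3], #5 spans [8,9]
resp(#2)=3 < inv(#5)=8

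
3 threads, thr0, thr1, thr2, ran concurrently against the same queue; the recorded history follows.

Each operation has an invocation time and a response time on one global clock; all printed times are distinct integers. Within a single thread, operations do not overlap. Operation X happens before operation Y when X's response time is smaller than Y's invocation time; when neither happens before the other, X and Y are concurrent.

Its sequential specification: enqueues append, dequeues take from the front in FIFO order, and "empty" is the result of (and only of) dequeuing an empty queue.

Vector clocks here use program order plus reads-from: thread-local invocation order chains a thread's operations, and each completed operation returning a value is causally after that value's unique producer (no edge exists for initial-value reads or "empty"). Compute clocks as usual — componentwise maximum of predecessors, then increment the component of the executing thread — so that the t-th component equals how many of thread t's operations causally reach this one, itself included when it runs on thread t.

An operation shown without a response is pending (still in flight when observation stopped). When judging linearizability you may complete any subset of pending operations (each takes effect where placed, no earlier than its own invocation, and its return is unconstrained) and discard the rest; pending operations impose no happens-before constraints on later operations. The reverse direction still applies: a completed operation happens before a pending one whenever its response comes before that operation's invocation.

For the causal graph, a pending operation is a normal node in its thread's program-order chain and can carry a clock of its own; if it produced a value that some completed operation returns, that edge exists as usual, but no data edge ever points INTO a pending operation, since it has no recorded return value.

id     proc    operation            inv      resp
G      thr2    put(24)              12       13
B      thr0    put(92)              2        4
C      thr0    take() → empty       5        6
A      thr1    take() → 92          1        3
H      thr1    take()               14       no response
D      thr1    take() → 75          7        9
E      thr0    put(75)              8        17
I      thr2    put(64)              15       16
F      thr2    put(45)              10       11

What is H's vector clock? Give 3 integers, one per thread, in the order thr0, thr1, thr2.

no predecessors for F (invoked 10): thr2 increments from zero → (0, 0, 1)
no predecessors for B (invoked 2): thr0 increments from zero → (1, 0, 0)
from VC(F)=(0, 0, 1), G (invoked 12) maxes components and bumps thr2 → (0, 0, 2)
from VC(B)=(1, 0, 0), A (invoked 1) maxes components and bumps thr1 → (1, 1, 0)
from VC(B)=(1, 0, 0), C (invoked 5) maxes components and bumps thr0 → (2, 0, 0)
from VC(G)=(0, 0, 2), I (invoked 15) maxes components and bumps thr2 → (0, 0, 3)
from VC(C)=(2, 0, 0), E (invoked 8) maxes components and bumps thr0 → (3, 0, 0)
from VC(A)=(1, 1, 0), VC(E)=(3, 0, 0), D (invoked 7) maxes components and bumps thr1 → (3, 2, 0)
from VC(D)=(3, 2, 0), H (invoked 14) maxes components and bumps thr1 → (3, 3, 0)
target: VC(H) = (3, 3, 0)

(3, 3, 0)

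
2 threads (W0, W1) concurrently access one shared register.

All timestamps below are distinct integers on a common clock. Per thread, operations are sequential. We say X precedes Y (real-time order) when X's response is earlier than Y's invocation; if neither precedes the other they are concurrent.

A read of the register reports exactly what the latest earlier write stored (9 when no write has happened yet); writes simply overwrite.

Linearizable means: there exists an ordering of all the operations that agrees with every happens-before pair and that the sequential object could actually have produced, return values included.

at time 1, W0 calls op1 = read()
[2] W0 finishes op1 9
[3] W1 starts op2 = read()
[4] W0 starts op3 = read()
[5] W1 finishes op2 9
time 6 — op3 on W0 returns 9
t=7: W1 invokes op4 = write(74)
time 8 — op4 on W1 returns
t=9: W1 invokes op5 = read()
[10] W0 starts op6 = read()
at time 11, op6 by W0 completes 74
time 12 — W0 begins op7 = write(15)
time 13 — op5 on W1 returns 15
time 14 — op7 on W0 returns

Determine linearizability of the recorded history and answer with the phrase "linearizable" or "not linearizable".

a witness: op1, op2, op3, op4, op6, op7, op5
step 1: op1 read() → 9 — value 9
step 2: op2 read() → 9 — value 9
step 3: op3 read() → 9 — value 9
step 4: op4 write(74) — value 74
step 5: op6 read() → 74 — value 74
step 6: op7 write(15) — value 15
step 7: op5 read() → 15 — value 15

linearizable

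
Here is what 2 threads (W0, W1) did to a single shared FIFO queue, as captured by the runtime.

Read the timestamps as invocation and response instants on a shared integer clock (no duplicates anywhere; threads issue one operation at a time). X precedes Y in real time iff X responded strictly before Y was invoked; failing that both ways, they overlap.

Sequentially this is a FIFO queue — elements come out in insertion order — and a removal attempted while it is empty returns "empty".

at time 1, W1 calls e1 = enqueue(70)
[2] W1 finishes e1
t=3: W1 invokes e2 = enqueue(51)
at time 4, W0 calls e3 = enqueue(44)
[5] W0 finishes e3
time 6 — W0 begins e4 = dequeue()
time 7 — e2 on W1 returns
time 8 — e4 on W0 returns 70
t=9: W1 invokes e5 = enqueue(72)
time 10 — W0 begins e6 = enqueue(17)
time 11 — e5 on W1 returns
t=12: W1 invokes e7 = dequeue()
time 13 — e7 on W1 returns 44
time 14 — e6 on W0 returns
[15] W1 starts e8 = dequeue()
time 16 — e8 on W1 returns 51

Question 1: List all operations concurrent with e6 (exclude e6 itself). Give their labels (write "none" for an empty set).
e5, e7

e6 spans [10,14]; an op avoiding the whole window 10..14 is ordered, any other is concurrent
e1 [1,2]: before
e2 [3,7]: before
e3 [4,5]: before
e4 [6,8]: before
e5 [9,11]: concurrent
e7 [12,13]: concurrent
e8 [15,16]: after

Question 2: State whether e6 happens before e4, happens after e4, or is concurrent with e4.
after

e6 spans [10,14], e4 spans [6,8]
resp(e4)=8 < inv(e6)=10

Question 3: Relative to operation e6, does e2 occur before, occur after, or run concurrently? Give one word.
before

e2 spans [3,7], e6 spans [10,14]
resp(e2)=7 < inv(e6)=10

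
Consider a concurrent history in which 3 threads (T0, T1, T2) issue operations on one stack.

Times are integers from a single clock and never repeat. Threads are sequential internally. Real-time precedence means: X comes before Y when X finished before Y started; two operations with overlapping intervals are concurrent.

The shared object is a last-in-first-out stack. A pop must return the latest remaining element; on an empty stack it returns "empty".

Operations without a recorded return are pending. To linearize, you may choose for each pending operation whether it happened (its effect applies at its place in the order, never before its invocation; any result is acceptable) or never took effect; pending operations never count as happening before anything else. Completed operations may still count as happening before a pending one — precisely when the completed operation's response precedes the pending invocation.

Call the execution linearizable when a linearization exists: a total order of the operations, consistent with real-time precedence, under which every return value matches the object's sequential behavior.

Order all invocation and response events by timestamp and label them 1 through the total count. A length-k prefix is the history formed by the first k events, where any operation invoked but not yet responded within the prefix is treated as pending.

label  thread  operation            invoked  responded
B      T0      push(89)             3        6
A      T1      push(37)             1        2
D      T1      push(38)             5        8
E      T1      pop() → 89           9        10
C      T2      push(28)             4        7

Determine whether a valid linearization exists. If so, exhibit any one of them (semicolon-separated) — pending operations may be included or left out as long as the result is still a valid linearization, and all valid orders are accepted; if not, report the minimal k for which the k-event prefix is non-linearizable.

after step 1 (A push(37)): stack <37>
after step 2 (C push(28)): stack <37,28>
after step 3 (D push(38)): stack <37,28,38>
after step 4 (B push(89)): stack <37,28,38,89>
after step 5 (E pop() → 89): stack <37,28,38>

linearizable — witness: A; C; D; B; E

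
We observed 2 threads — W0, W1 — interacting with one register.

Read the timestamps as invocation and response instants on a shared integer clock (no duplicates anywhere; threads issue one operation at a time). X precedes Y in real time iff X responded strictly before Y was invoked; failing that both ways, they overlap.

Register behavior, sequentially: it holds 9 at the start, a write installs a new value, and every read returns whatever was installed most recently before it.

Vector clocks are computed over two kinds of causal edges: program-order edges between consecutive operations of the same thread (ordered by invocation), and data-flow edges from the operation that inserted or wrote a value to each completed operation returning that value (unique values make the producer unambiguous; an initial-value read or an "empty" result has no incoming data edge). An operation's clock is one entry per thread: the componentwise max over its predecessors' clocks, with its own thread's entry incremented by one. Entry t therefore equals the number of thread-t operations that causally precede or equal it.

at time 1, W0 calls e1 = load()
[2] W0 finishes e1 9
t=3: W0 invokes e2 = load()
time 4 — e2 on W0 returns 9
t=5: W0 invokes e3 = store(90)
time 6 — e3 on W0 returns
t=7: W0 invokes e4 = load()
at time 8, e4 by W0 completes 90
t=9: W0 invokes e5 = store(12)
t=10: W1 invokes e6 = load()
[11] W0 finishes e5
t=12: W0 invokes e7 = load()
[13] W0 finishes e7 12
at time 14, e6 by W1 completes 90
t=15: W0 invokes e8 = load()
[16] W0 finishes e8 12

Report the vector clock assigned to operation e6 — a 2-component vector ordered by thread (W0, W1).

VC(e1, invoked at 1): no causal predecessors; +1 on W0 → (1, 0)
invoked at 3, e2 merges VC(e1)=(1, 0) and bumps W0's slot → (2, 0)
invoked at 5, e3 merges VC(e2)=(2, 0) and bumps W0's slot → (3, 0)
invoked at 10, e6 merges VC(e3)=(3, 0) and bumps W1's slot → (3, 1)
invoked at 7, e4 merges VC(e3)=(3, 0) and bumps W0's slot → (4, 0)
invoked at 9, e5 merges VC(e4)=(4, 0) and bumps W0's slot → (5, 0)
invoked at 12, e7 merges VC(e5)=(5, 0) and bumps W0's slot → (6, 0)
invoked at 15, e8 merges VC(e5)=(5, 0), VC(e7)=(6, 0) and bumps W0's slot → (7, 0)
target: VC(e6) = (3, 1)

(3, 1)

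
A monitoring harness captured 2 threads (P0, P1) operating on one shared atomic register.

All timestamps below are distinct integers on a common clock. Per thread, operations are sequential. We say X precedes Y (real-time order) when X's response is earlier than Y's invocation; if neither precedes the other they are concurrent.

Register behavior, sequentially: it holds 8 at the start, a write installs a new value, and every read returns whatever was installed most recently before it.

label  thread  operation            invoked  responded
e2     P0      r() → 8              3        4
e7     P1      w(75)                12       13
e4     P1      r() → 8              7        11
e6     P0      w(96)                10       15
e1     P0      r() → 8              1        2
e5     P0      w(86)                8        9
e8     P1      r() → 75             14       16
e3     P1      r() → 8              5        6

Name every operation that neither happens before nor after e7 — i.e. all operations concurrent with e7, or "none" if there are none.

e7 spans [12,13]: anything still running between times 12 and 13 counts as concurrent
e1 [1,2]: before
e2 [3,4]: before
e3 [5,6]: before
e4 [7,11]: before
e5 [8,9]: before
e6 [10,15]: concurrent
e8 [14,16]: after

e6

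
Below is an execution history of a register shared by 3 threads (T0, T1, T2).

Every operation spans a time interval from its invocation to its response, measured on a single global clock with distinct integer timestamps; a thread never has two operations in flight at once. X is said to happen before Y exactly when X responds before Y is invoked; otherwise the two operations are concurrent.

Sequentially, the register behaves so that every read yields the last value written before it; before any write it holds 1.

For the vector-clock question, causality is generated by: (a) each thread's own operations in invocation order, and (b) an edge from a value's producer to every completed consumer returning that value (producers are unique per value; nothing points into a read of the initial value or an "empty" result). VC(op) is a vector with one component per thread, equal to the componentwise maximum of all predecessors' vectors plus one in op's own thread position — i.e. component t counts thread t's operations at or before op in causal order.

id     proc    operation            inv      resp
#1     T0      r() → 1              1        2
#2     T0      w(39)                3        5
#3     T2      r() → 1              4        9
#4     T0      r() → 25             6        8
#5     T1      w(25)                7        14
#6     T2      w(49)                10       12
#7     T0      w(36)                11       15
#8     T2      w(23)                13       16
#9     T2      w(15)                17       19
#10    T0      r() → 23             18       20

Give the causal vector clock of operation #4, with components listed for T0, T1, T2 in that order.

(3, 1, 0)

VC(#3, invoked at 4): no causal predecessors; +1 on T2 → (0, 0, 1)
VC(#5, invoked at 7): no causal predecessors; +1 on T1 → (0, 1, 0)
VC(#1, invoked at 1): no causal predecessors; +1 on T0 → (1, 0, 0)
invoked at 10, #6 merges VC(#3)=(0, 0, 1) and bumps T2's slot → (0, 0, 2)
invoked at 3, #2 merges VC(#1)=(1, 0, 0) and bumps T0's slot → (2, 0, 0)
invoked at 13, #8 merges VC(#6)=(0, 0, 2) and bumps T2's slot → (0, 0, 3)
invoked at 17, #9 merges VC(#8)=(0, 0, 3) and bumps T2's slot → (0, 0, 4)
invoked at 6, #4 merges VC(#2)=(2, 0, 0), VC(#5)=(0, 1, 0) and bumps T0's slot → (3, 1, 0)
invoked at 11, #7 merges VC(#4)=(3, 1, 0) and bumps T0's slot → (4, 1, 0)
invoked at 18, #10 merges VC(#7)=(4, 1, 0), VC(#8)=(0, 0, 3) and bumps T0's slot → (5, 1, 3)
target: VC(#4) = (3, 1, 0)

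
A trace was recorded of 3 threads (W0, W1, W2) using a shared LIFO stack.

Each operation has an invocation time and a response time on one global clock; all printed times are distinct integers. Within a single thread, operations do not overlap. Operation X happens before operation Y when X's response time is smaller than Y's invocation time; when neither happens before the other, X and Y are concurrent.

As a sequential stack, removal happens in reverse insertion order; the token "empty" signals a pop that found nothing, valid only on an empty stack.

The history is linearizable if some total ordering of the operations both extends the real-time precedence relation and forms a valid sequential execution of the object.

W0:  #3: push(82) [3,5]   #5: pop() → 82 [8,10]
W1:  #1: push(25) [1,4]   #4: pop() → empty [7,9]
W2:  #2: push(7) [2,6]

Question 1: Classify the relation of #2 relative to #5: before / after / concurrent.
before

#2 spans [2,6], #5 spans [8,10]
resp(#2)=6 < inv(#5)=8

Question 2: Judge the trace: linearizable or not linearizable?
not linearizable

cut after 8 events: linearizable; cut after 9 events (#4 responds, time 9): not linearizable
no legal order exists: 6 real-time-consistent candidates over 4 completed LIFO stack operations, all rejected
completion choices over the 1 pending operation (#5) were checked; none helps
take #1, #2, #3, #4 (pending dropped): step 4 already fails, because #4 pop() → empty cannot occur there
take #1, #3, #2, #4 (pending dropped): step 4 already fails, because #4 pop() → empty cannot occur there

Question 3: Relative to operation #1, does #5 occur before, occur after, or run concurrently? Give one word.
after

#5 spans [8,10], #1 spans [1,4]
resp(#1)=4 < inv(#5)=8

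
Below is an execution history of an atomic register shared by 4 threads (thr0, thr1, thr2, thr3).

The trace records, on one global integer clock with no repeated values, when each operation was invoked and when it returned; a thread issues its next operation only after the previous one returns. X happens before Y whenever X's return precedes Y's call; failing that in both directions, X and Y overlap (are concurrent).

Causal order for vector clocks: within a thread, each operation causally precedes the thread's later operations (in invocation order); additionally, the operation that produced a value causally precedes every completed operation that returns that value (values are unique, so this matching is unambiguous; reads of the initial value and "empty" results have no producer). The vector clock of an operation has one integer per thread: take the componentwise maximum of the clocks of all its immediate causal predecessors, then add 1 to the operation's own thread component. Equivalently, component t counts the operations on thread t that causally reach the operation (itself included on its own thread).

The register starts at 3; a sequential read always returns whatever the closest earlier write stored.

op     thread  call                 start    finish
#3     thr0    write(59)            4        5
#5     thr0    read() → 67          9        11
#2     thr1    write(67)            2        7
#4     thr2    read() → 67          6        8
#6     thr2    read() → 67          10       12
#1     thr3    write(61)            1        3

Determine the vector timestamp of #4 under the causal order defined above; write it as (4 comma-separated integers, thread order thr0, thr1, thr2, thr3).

(0, 1, 1, 0)

root op #1, invoked 1: fresh clock plus thr3's own tick → (0, 0, 0, 1)
root op #2, invoked 2: fresh clock plus thr1's own tick → (0, 1, 0, 0)
root op #3, invoked 4: fresh clock plus thr0's own tick → (1, 0, 0, 0)
VC(#4, invoked at 6): max of VC(#2)=(0, 1, 0, 0), then +1 on thread thr2 → (0, 1, 1, 0)
VC(#6, invoked at 10): max of VC(#2)=(0, 1, 0, 0), VC(#4)=(0, 1, 1, 0), then +1 on thread thr2 → (0, 1, 2, 0)
VC(#5, invoked at 9): max of VC(#2)=(0, 1, 0, 0), VC(#3)=(1, 0, 0, 0), then +1 on thread thr0 → (2, 1, 0, 0)
target: VC(#4) = (0, 1, 1, 0)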